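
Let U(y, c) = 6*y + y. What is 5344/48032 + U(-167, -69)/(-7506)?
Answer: 3008171/11266506 ≈ 0.26700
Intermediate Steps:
U(y, c) = 7*y
5344/48032 + U(-167, -69)/(-7506) = 5344/48032 + (7*(-167))/(-7506) = 5344*(1/48032) - 1169*(-1/7506) = 167/1501 + 1169/7506 = 3008171/11266506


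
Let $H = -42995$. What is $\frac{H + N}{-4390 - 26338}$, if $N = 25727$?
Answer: $\frac{4317}{7682} \approx 0.56196$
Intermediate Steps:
$\frac{H + N}{-4390 - 26338} = \frac{-42995 + 25727}{-4390 - 26338} = - \frac{17268}{-30728} = \left(-17268\right) \left(- \frac{1}{30728}\right) = \frac{4317}{7682}$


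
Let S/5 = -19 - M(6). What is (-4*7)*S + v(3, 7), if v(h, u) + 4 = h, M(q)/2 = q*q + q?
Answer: 14419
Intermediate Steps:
M(q) = 2*q + 2*q² (M(q) = 2*(q*q + q) = 2*(q² + q) = 2*(q + q²) = 2*q + 2*q²)
v(h, u) = -4 + h
S = -515 (S = 5*(-19 - 2*6*(1 + 6)) = 5*(-19 - 2*6*7) = 5*(-19 - 1*84) = 5*(-19 - 84) = 5*(-103) = -515)
(-4*7)*S + v(3, 7) = -4*7*(-515) + (-4 + 3) = -28*(-515) - 1 = 14420 - 1 = 14419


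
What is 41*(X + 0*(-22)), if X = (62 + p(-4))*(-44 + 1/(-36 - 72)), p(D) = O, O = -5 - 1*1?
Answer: -2728222/27 ≈ -1.0105e+5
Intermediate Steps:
O = -6 (O = -5 - 1 = -6)
p(D) = -6
X = -66542/27 (X = (62 - 6)*(-44 + 1/(-36 - 72)) = 56*(-44 + 1/(-108)) = 56*(-44 - 1/108) = 56*(-4753/108) = -66542/27 ≈ -2464.5)
41*(X + 0*(-22)) = 41*(-66542/27 + 0*(-22)) = 41*(-66542/27 + 0) = 41*(-66542/27) = -2728222/27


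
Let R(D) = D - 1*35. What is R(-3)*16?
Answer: -608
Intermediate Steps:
R(D) = -35 + D (R(D) = D - 35 = -35 + D)
R(-3)*16 = (-35 - 3)*16 = -38*16 = -608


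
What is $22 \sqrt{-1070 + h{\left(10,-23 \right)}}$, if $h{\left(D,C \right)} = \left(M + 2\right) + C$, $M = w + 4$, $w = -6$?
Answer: $22 i \sqrt{1093} \approx 727.33 i$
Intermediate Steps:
$M = -2$ ($M = -6 + 4 = -2$)
$h{\left(D,C \right)} = C$ ($h{\left(D,C \right)} = \left(-2 + 2\right) + C = 0 + C = C$)
$22 \sqrt{-1070 + h{\left(10,-23 \right)}} = 22 \sqrt{-1070 - 23} = 22 \sqrt{-1093} = 22 i \sqrt{1093}$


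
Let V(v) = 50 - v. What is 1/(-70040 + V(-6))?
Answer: -1/69984 ≈ -1.4289e-5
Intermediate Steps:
1/(-70040 + V(-6)) = 1/(-70040 + (50 - 1*(-6))) = 1/(-70040 + (50 + 6)) = 1/(-70040 + 56) = 1/(-69984) = -1/69984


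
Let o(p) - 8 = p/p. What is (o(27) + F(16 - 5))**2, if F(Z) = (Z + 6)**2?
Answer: 88804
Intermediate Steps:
F(Z) = (6 + Z)**2
o(p) = 9 (o(p) = 8 + p/p = 8 + 1 = 9)
(o(27) + F(16 - 5))**2 = (9 + (6 + (16 - 5))**2)**2 = (9 + (6 + 11)**2)**2 = (9 + 17**2)**2 = (9 + 289)**2 = 298**2 = 88804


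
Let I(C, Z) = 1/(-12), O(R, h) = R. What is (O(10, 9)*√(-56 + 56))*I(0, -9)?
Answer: 0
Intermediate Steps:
I(C, Z) = -1/12
(O(10, 9)*√(-56 + 56))*I(0, -9) = (10*√(-56 + 56))*(-1/12) = (10*√0)*(-1/12) = (10*0)*(-1/12) = 0*(-1/12) = 0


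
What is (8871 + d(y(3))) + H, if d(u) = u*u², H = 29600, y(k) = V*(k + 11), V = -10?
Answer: -2705529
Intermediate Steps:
y(k) = -110 - 10*k (y(k) = -10*(k + 11) = -10*(11 + k) = -110 - 10*k)
d(u) = u³
(8871 + d(y(3))) + H = (8871 + (-110 - 10*3)³) + 29600 = (8871 + (-110 - 30)³) + 29600 = (8871 + (-140)³) + 29600 = (8871 - 2744000) + 29600 = -2735129 + 29600 = -2705529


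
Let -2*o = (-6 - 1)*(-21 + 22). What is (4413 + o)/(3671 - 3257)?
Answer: 8833/828 ≈ 10.668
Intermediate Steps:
o = 7/2 (o = -(-6 - 1)*(-21 + 22)/2 = -(-7)/2 = -1/2*(-7) = 7/2 ≈ 3.5000)
(4413 + o)/(3671 - 3257) = (4413 + 7/2)/(3671 - 3257) = (8833/2)/414 = (8833/2)*(1/414) = 8833/828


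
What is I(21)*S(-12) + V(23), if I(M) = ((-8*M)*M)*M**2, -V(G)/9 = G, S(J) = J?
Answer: 18669969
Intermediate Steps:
V(G) = -9*G
I(M) = -8*M**4 (I(M) = (-8*M**2)*M**2 = -8*M**4)
I(21)*S(-12) + V(23) = -8*21**4*(-12) - 9*23 = -8*194481*(-12) - 207 = -1555848*(-12) - 207 = 18670176 - 207 = 18669969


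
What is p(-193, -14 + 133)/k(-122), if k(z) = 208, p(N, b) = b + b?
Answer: 119/104 ≈ 1.1442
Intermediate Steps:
p(N, b) = 2*b
p(-193, -14 + 133)/k(-122) = (2*(-14 + 133))/208 = (2*119)*(1/208) = 238*(1/208) = 119/104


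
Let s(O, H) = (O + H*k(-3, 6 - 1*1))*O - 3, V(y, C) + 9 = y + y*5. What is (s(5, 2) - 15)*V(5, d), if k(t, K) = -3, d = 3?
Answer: -483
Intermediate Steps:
V(y, C) = -9 + 6*y (V(y, C) = -9 + (y + y*5) = -9 + (y + 5*y) = -9 + 6*y)
s(O, H) = -3 + O*(O - 3*H) (s(O, H) = (O + H*(-3))*O - 3 = (O - 3*H)*O - 3 = O*(O - 3*H) - 3 = -3 + O*(O - 3*H))
(s(5, 2) - 15)*V(5, d) = ((-3 + 5² - 3*2*5) - 15)*(-9 + 6*5) = ((-3 + 25 - 30) - 15)*(-9 + 30) = (-8 - 15)*21 = -23*21 = -483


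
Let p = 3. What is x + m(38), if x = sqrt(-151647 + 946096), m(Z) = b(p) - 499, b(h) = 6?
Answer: -493 + sqrt(794449) ≈ 398.32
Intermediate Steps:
m(Z) = -493 (m(Z) = 6 - 499 = -493)
x = sqrt(794449) ≈ 891.32
x + m(38) = sqrt(794449) - 493 = -493 + sqrt(794449)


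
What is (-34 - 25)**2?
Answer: 3481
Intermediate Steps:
(-34 - 25)**2 = (-59)**2 = 3481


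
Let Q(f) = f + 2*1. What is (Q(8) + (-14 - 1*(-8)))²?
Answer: 16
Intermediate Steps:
Q(f) = 2 + f (Q(f) = f + 2 = 2 + f)
(Q(8) + (-14 - 1*(-8)))² = ((2 + 8) + (-14 - 1*(-8)))² = (10 + (-14 + 8))² = (10 - 6)² = 4² = 16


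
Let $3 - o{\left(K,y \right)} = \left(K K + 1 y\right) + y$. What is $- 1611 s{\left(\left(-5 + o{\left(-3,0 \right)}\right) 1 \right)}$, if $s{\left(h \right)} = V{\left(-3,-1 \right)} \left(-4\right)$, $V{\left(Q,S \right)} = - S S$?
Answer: $-6444$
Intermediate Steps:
$o{\left(K,y \right)} = 3 - K^{2} - 2 y$ ($o{\left(K,y \right)} = 3 - \left(\left(K K + 1 y\right) + y\right) = 3 - \left(\left(K^{2} + y\right) + y\right) = 3 - \left(\left(y + K^{2}\right) + y\right) = 3 - \left(K^{2} + 2 y\right) = 3 - K^{2} - 2 y$)
$V{\left(Q,S \right)} = - S^{2}$
$s{\left(h \right)} = 4$ ($s{\left(h \right)} = - \left(-1\right)^{2} \left(-4\right) = \left(-1\right) 1 \left(-4\right) = \left(-1\right) \left(-4\right) = 4$)
$- 1611 s{\left(\left(-5 + o{\left(-3,0 \right)}\right) 1 \right)} = \left(-1611\right) 4 = -6444$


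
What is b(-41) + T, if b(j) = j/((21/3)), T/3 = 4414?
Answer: 92653/7 ≈ 13236.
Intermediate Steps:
T = 13242 (T = 3*4414 = 13242)
b(j) = j/7 (b(j) = j/((21*(⅓))) = j/7)
b(-41) + T = (⅐)*(-41) + 13242 = -41/7 + 13242 = 92653/7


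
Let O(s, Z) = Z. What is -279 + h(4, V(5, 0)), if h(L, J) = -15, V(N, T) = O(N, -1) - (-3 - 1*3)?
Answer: -294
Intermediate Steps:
V(N, T) = 5 (V(N, T) = -1 - (-3 - 1*3) = -1 - (-3 - 3) = -1 - 1*(-6) = -1 + 6 = 5)
-279 + h(4, V(5, 0)) = -279 - 15 = -294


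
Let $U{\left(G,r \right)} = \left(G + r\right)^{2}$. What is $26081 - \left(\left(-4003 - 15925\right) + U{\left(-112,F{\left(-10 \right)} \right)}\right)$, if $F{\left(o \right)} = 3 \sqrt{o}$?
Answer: $33555 + 672 i \sqrt{10} \approx 33555.0 + 2125.1 i$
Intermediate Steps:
$26081 - \left(\left(-4003 - 15925\right) + U{\left(-112,F{\left(-10 \right)} \right)}\right) = 26081 - \left(\left(-4003 - 15925\right) + \left(-112 + 3 \sqrt{-10}\right)^{2}\right) = 26081 - \left(-19928 + \left(-112 + 3 i \sqrt{10}\right)^{2}\right) = 26081 + \left(19928 - \left(-112 + 3 i \sqrt{10}\right)^{2}\right) = 46009 - \left(-112 + 3 i \sqrt{10}\right)^{2}$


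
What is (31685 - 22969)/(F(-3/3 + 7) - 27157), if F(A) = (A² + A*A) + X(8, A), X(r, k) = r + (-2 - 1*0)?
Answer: -8716/27079 ≈ -0.32187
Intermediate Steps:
X(r, k) = -2 + r (X(r, k) = r + (-2 + 0) = r - 2 = -2 + r)
F(A) = 6 + 2*A² (F(A) = (A² + A*A) + (-2 + 8) = (A² + A²) + 6 = 2*A² + 6 = 6 + 2*A²)
(31685 - 22969)/(F(-3/3 + 7) - 27157) = (31685 - 22969)/((6 + 2*(-3/3 + 7)²) - 27157) = 8716/((6 + 2*(-3*⅓ + 7)²) - 27157) = 8716/((6 + 2*(-1 + 7)²) - 27157) = 8716/((6 + 2*6²) - 27157) = 8716/((6 + 2*36) - 27157) = 8716/((6 + 72) - 27157) = 8716/(78 - 27157) = 8716/(-27079) = 8716*(-1/27079) = -8716/27079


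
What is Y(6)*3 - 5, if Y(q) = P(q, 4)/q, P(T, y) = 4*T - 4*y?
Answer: -1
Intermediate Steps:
P(T, y) = -4*y + 4*T
Y(q) = (-16 + 4*q)/q (Y(q) = (-4*4 + 4*q)/q = (-16 + 4*q)/q)
Y(6)*3 - 5 = (4 - 16/6)*3 - 5 = (4 - 16*1/6)*3 - 5 = (4 - 8/3)*3 - 5 = (4/3)*3 - 5 = 4 - 5 = -1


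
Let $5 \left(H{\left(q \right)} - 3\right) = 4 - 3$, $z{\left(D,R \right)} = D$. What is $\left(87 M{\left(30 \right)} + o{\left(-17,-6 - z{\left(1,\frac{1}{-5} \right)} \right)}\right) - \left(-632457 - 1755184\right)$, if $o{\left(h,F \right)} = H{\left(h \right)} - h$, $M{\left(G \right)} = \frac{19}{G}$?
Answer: $\frac{23877163}{10} \approx 2.3877 \cdot 10^{6}$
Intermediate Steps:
$H{\left(q \right)} = \frac{16}{5}$ ($H{\left(q \right)} = 3 + \frac{4 - 3}{5} = 3 + \frac{1}{5} \cdot 1 = 3 + \frac{1}{5} = \frac{16}{5}$)
$o{\left(h,F \right)} = \frac{16}{5} - h$
$\left(87 M{\left(30 \right)} + o{\left(-17,-6 - z{\left(1,\frac{1}{-5} \right)} \right)}\right) - \left(-632457 - 1755184\right) = \left(87 \cdot \frac{19}{30} + \left(\frac{16}{5} - -17\right)\right) - \left(-632457 - 1755184\right) = \left(87 \cdot 19 \cdot \frac{1}{30} + \left(\frac{16}{5} + 17\right)\right) - \left(-632457 - 1755184\right) = \left(87 \cdot \frac{19}{30} + \frac{101}{5}\right) - -2387641 = \left(\frac{551}{10} + \frac{101}{5}\right) + 2387641 = \frac{753}{10} + 2387641 = \frac{23877163}{10}$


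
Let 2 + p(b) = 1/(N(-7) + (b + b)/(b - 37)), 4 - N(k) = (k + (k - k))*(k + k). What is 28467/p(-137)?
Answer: -228903147/16169 ≈ -14157.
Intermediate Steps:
N(k) = 4 - 2*k**2 (N(k) = 4 - (k + (k - k))*(k + k) = 4 - (k + 0)*2*k = 4 - k*2*k = 4 - 2*k**2)
p(b) = -2 + 1/(-94 + 2*b/(-37 + b)) (p(b) = -2 + 1/((4 - 2*(-7)**2) + (b + b)/(b - 37)) = -2 + 1/((4 - 2*49) + (2*b)/(-37 + b)) = -2 + 1/((4 - 98) + 2*b/(-37 + b)) = -2 + 1/(-94 + 2*b/(-37 + b)))
28467/p(-137) = 28467/((37*(-189 + 5*(-137))/(2*(1739 - 46*(-137))))) = 28467/((37*(-189 - 685)/(2*(1739 + 6302)))) = 28467/(((37/2)*(-874)/8041)) = 28467/(((37/2)*(1/8041)*(-874))) = 28467/(-16169/8041) = 28467*(-8041/16169) = -228903147/16169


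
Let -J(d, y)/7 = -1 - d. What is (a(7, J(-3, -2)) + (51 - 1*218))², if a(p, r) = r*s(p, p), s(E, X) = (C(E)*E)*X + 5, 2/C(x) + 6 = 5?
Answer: 1288225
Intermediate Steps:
C(x) = -2 (C(x) = 2/(-6 + 5) = 2/(-1) = 2*(-1) = -2)
J(d, y) = 7 + 7*d (J(d, y) = -7*(-1 - d) = 7 + 7*d)
s(E, X) = 5 - 2*E*X (s(E, X) = (-2*E)*X + 5 = -2*E*X + 5 = 5 - 2*E*X)
a(p, r) = r*(5 - 2*p²) (a(p, r) = r*(5 - 2*p*p) = r*(5 - 2*p²))
(a(7, J(-3, -2)) + (51 - 1*218))² = ((7 + 7*(-3))*(5 - 2*7²) + (51 - 1*218))² = ((7 - 21)*(5 - 2*49) + (51 - 218))² = (-14*(5 - 98) - 167)² = (-14*(-93) - 167)² = (1302 - 167)² = 1135² = 1288225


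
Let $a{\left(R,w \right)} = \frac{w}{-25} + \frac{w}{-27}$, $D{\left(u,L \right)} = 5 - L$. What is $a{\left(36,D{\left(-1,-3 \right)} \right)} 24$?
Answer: $- \frac{3328}{225} \approx -14.791$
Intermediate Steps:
$a{\left(R,w \right)} = - \frac{52 w}{675}$ ($a{\left(R,w \right)} = w \left(- \frac{1}{25}\right) + w \left(- \frac{1}{27}\right) = - \frac{w}{25} - \frac{w}{27} = - \frac{52 w}{675}$)
$a{\left(36,D{\left(-1,-3 \right)} \right)} 24 = - \frac{52 \left(5 - -3\right)}{675} \cdot 24 = - \frac{52 \left(5 + 3\right)}{675} \cdot 24 = \left(- \frac{52}{675}\right) 8 \cdot 24 = \left(- \frac{416}{675}\right) 24 = - \frac{3328}{225}$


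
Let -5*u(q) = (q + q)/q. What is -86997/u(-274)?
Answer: 434985/2 ≈ 2.1749e+5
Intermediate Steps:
u(q) = -2/5 (u(q) = -(q + q)/(5*q) = -2*q/(5*q) = -1/5*2 = -2/5)
-86997/u(-274) = -86997/(-2/5) = -86997*(-5/2) = 434985/2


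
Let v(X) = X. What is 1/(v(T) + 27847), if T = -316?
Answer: 1/27531 ≈ 3.6323e-5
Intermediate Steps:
1/(v(T) + 27847) = 1/(-316 + 27847) = 1/27531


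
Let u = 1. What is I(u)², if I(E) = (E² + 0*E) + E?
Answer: 4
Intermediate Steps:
I(E) = E + E² (I(E) = (E² + 0) + E = E² + E = E + E²)
I(u)² = (1*(1 + 1))² = (1*2)² = 2² = 4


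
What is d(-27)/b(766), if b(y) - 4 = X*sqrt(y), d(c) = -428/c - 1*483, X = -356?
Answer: 12613/655288380 + 1122557*sqrt(766)/655288380 ≈ 0.047431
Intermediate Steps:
d(c) = -483 - 428/c (d(c) = -428/c - 483 = -483 - 428/c)
b(y) = 4 - 356*sqrt(y)
d(-27)/b(766) = (-483 - 428/(-27))/(4 - 356*sqrt(766)) = (-483 - 428*(-1/27))/(4 - 356*sqrt(766)) = (-483 + 428/27)/(4 - 356*sqrt(766)) = -12613/(27*(4 - 356*sqrt(766)))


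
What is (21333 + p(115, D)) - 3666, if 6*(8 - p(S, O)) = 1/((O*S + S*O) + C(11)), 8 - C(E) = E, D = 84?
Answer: 2048567849/115902 ≈ 17675.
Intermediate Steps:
C(E) = 8 - E
p(S, O) = 8 - 1/(6*(-3 + 2*O*S)) (p(S, O) = 8 - 1/(6*((O*S + S*O) + (8 - 1*11))) = 8 - 1/(6*((O*S + O*S) + (8 - 11))) = 8 - 1/(6*(2*O*S - 3)) = 8 - 1/(6*(-3 + 2*O*S)))
(21333 + p(115, D)) - 3666 = (21333 + (-145 + 96*84*115)/(6*(-3 + 2*84*115))) - 3666 = (21333 + (-145 + 927360)/(6*(-3 + 19320))) - 3666 = (21333 + (⅙)*927215/19317) - 3666 = (21333 + (⅙)*(1/19317)*927215) - 3666 = (21333 + 927215/115902) - 3666 = 2473464581/115902 - 3666 = 2048567849/115902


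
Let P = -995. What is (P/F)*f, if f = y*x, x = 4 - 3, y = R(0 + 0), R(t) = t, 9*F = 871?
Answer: 0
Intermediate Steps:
F = 871/9 (F = (⅑)*871 = 871/9 ≈ 96.778)
y = 0 (y = 0 + 0 = 0)
x = 1
f = 0 (f = 0*1 = 0)
(P/F)*f = -995/871/9*0 = -995*9/871*0 = -8955/871*0 = 0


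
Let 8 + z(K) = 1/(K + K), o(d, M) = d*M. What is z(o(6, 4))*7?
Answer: -2681/48 ≈ -55.854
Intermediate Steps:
o(d, M) = M*d
z(K) = -8 + 1/(2*K) (z(K) = -8 + 1/(K + K) = -8 + 1/(2*K))
z(o(6, 4))*7 = (-8 + 1/(2*((4*6))))*7 = (-8 + (½)/24)*7 = (-8 + (½)*(1/24))*7 = (-8 + 1/48)*7 = -383/48*7 = -2681/48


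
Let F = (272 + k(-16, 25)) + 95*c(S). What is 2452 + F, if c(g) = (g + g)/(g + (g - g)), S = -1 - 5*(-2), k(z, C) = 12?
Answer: 2926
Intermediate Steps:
S = 9 (S = -1 + 10 = 9)
c(g) = 2 (c(g) = (2*g)/(g + 0) = (2*g)/g = 2)
F = 474 (F = (272 + 12) + 95*2 = 284 + 190 = 474)
2452 + F = 2452 + 474 = 2926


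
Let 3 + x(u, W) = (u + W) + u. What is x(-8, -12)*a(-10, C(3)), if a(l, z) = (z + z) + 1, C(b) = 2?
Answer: -155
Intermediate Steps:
x(u, W) = -3 + W + 2*u (x(u, W) = -3 + ((u + W) + u) = -3 + ((W + u) + u) = -3 + (W + 2*u) = -3 + W + 2*u)
a(l, z) = 1 + 2*z (a(l, z) = 2*z + 1 = 1 + 2*z)
x(-8, -12)*a(-10, C(3)) = (-3 - 12 + 2*(-8))*(1 + 2*2) = (-3 - 12 - 16)*(1 + 4) = -31*5 = -155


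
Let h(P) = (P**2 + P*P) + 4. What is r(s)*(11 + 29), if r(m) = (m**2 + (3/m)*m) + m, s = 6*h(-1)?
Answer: 53400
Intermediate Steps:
h(P) = 4 + 2*P**2 (h(P) = (P**2 + P**2) + 4 = 2*P**2 + 4 = 4 + 2*P**2)
s = 36 (s = 6*(4 + 2*(-1)**2) = 6*(4 + 2*1) = 6*(4 + 2) = 6*6 = 36)
r(m) = 3 + m + m**2 (r(m) = (m**2 + 3) + m = (3 + m**2) + m = 3 + m + m**2)
r(s)*(11 + 29) = (3 + 36 + 36**2)*(11 + 29) = (3 + 36 + 1296)*40 = 1335*40 = 53400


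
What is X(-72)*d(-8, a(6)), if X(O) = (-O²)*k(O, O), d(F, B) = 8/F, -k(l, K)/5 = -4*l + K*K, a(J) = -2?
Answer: -141834240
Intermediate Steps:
k(l, K) = -5*K² + 20*l (k(l, K) = -5*(-4*l + K*K) = -5*(-4*l + K²) = -5*(K² - 4*l) = -5*K² + 20*l)
X(O) = -O²*(-5*O² + 20*O) (X(O) = (-O²)*(-5*O² + 20*O) = -O²*(-5*O² + 20*O))
X(-72)*d(-8, a(6)) = (5*(-72)³*(-4 - 72))*(8/(-8)) = (5*(-373248)*(-76))*(8*(-⅛)) = 141834240*(-1) = -141834240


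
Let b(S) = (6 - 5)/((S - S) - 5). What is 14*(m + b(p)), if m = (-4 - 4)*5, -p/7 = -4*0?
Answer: -2814/5 ≈ -562.80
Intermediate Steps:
p = 0 (p = -(-28)*0 = -7*0 = 0)
b(S) = -⅕ (b(S) = 1/(0 - 5) = 1/(-5) = 1*(-⅕) = -⅕)
m = -40 (m = -8*5 = -40)
14*(m + b(p)) = 14*(-40 - ⅕) = 14*(-201/5) = -2814/5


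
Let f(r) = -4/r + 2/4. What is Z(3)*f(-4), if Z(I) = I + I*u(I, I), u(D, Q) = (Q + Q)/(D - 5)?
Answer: -9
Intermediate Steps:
f(r) = 1/2 - 4/r (f(r) = -4/r + 2*(1/4) = -4/r + 1/2 = 1/2 - 4/r)
u(D, Q) = 2*Q/(-5 + D) (u(D, Q) = (2*Q)/(-5 + D) = 2*Q/(-5 + D))
Z(I) = I + 2*I**2/(-5 + I) (Z(I) = I + I*(2*I/(-5 + I)) = I + 2*I**2/(-5 + I))
Z(3)*f(-4) = (3*(-5 + 3*3)/(-5 + 3))*((1/2)*(-8 - 4)/(-4)) = (3*(-5 + 9)/(-2))*((1/2)*(-1/4)*(-12)) = (3*(-1/2)*4)*(3/2) = -6*3/2 = -9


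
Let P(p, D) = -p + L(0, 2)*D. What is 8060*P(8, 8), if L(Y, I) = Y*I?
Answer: -64480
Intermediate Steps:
L(Y, I) = I*Y
P(p, D) = -p (P(p, D) = -p + (2*0)*D = -p + 0*D = -p + 0 = -p)
8060*P(8, 8) = 8060*(-1*8) = 8060*(-8) = -64480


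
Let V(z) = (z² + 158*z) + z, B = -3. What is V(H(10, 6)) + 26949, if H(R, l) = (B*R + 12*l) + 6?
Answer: 36885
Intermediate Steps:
H(R, l) = 6 - 3*R + 12*l (H(R, l) = (-3*R + 12*l) + 6 = 6 - 3*R + 12*l)
V(z) = z² + 159*z
V(H(10, 6)) + 26949 = (6 - 3*10 + 12*6)*(159 + (6 - 3*10 + 12*6)) + 26949 = (6 - 30 + 72)*(159 + (6 - 30 + 72)) + 26949 = 48*(159 + 48) + 26949 = 48*207 + 26949 = 9936 + 26949 = 36885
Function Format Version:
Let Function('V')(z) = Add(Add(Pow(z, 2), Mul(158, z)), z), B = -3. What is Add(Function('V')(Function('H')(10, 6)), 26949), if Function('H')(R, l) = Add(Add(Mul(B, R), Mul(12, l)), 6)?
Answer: 36885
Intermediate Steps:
Function('H')(R, l) = Add(6, Mul(-3, R), Mul(12, l)) (Function('H')(R, l) = Add(Add(Mul(-3, R), Mul(12, l)), 6) = Add(6, Mul(-3, R), Mul(12, l)))
Function('V')(z) = Add(Pow(z, 2), Mul(159, z))
Add(Function('V')(Function('H')(10, 6)), 26949) = Add(Mul(Add(6, Mul(-3, 10), Mul(12, 6)), Add(159, Add(6, Mul(-3, 10), Mul(12, 6)))), 26949) = Add(Mul(Add(6, -30, 72), Add(159, Add(6, -30, 72))), 26949) = Add(Mul(48, Add(159, 48)), 26949) = Add(Mul(48, 207), 26949) = Add(9936, 26949) = 36885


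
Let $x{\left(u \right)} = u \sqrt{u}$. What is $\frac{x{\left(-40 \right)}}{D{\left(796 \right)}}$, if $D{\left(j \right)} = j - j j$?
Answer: $\frac{4 i \sqrt{10}}{31641} \approx 0.00039977 i$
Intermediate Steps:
$x{\left(u \right)} = u^{\frac{3}{2}}$
$D{\left(j \right)} = j - j^{2}$
$\frac{x{\left(-40 \right)}}{D{\left(796 \right)}} = \frac{\left(-40\right)^{\frac{3}{2}}}{796 \left(1 - 796\right)} = \frac{\left(-80\right) i \sqrt{10}}{796 \left(1 - 796\right)} = \frac{\left(-80\right) i \sqrt{10}}{796 \left(-795\right)} = \frac{\left(-80\right) i \sqrt{10}}{-632820} = - 80 i \sqrt{10} \left(- \frac{1}{632820}\right) = \frac{4 i \sqrt{10}}{31641}$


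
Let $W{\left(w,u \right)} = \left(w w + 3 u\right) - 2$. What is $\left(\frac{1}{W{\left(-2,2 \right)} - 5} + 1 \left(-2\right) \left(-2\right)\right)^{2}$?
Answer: $\frac{169}{9} \approx 18.778$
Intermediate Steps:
$W{\left(w,u \right)} = -2 + w^{2} + 3 u$ ($W{\left(w,u \right)} = \left(w^{2} + 3 u\right) - 2 = -2 + w^{2} + 3 u$)
$\left(\frac{1}{W{\left(-2,2 \right)} - 5} + 1 \left(-2\right) \left(-2\right)\right)^{2} = \left(\frac{1}{\left(-2 + \left(-2\right)^{2} + 3 \cdot 2\right) - 5} + 1 \left(-2\right) \left(-2\right)\right)^{2} = \left(\frac{1}{\left(-2 + 4 + 6\right) - 5} - -4\right)^{2} = \left(\frac{1}{8 - 5} + 4\right)^{2} = \left(\frac{1}{3} + 4\right)^{2} = \left(\frac{13}{3}\right)^{2} = \frac{169}{9}$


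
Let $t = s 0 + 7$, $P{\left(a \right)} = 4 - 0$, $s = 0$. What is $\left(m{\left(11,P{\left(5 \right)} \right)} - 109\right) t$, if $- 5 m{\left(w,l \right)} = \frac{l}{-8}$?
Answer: $- \frac{7623}{10} \approx -762.3$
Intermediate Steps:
$P{\left(a \right)} = 4$ ($P{\left(a \right)} = 4 + 0 = 4$)
$m{\left(w,l \right)} = \frac{l}{40}$ ($m{\left(w,l \right)} = - \frac{l \frac{1}{-8}}{5} = - \frac{l \left(- \frac{1}{8}\right)}{5} = - \frac{\left(- \frac{1}{8}\right) l}{5} = \frac{l}{40}$)
$t = 7$ ($t = 0 \cdot 0 + 7 = 0 + 7 = 7$)
$\left(m{\left(11,P{\left(5 \right)} \right)} - 109\right) t = \left(\frac{1}{40} \cdot 4 - 109\right) 7 = \left(\frac{1}{10} - 109\right) 7 = \left(- \frac{1089}{10}\right) 7 = - \frac{7623}{10}$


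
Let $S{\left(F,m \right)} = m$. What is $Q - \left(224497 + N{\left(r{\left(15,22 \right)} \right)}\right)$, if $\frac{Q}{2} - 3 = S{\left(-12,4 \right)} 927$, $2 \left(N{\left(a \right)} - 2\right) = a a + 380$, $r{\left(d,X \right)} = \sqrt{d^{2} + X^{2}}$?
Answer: $- \frac{435243}{2} \approx -2.1762 \cdot 10^{5}$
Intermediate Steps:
$r{\left(d,X \right)} = \sqrt{X^{2} + d^{2}}$
$N{\left(a \right)} = 192 + \frac{a^{2}}{2}$ ($N{\left(a \right)} = 2 + \frac{a a + 380}{2} = 2 + \frac{a^{2} + 380}{2} = 2 + \frac{380 + a^{2}}{2} = 2 + \left(190 + \frac{a^{2}}{2}\right) = 192 + \frac{a^{2}}{2}$)
$Q = 7422$ ($Q = 6 + 2 \cdot 4 \cdot 927 = 6 + 2 \cdot 3708 = 6 + 7416 = 7422$)
$Q - \left(224497 + N{\left(r{\left(15,22 \right)} \right)}\right) = 7422 - \left(224689 + \frac{709}{2}\right) = 7422 - \frac{450087}{2} = - \frac{435243}{2}$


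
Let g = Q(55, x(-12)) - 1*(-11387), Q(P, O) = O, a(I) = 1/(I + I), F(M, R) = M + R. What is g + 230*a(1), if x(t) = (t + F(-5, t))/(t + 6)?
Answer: 69041/6 ≈ 11507.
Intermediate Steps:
a(I) = 1/(2*I)
x(t) = (-5 + 2*t)/(6 + t) (x(t) = (t + (-5 + t))/(t + 6) = (-5 + 2*t)/(6 + t))
g = 68351/6 (g = (-5 + 2*(-12))/(6 - 12) - 1*(-11387) = (-5 - 24)/(-6) + 11387 = -⅙*(-29) + 11387 = 29/6 + 11387 = 68351/6 ≈ 11392.)
g + 230*a(1) = 68351/6 + 230*((½)/1) = 68351/6 + 230*((½)*1) = 68351/6 + 230*(½) = 68351/6 + 115 = 69041/6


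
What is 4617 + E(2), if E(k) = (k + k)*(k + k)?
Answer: 4633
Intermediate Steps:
E(k) = 4*k² (E(k) = (2*k)*(2*k) = 4*k²)
4617 + E(2) = 4617 + 4*2² = 4617 + 4*4 = 4617 + 16 = 4633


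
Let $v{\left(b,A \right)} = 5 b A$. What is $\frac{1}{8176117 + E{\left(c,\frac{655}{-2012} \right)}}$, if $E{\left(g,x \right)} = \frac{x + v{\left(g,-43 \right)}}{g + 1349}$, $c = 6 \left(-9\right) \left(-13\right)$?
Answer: $\frac{4126612}{33739358853789} \approx 1.2231 \cdot 10^{-7}$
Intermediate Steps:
$v{\left(b,A \right)} = 5 A b$
$c = 702$ ($c = \left(-54\right) \left(-13\right) = 702$)
$E{\left(g,x \right)} = \frac{x - 215 g}{1349 + g}$ ($E{\left(g,x \right)} = \frac{x + 5 \left(-43\right) g}{g + 1349} = \frac{x - 215 g}{1349 + g}$)
$\frac{1}{8176117 + E{\left(c,\frac{655}{-2012} \right)}} = \frac{1}{8176117 + \frac{\frac{655}{-2012} - 150930}{1349 + 702}} = \frac{1}{8176117 + \frac{655 \left(- \frac{1}{2012}\right) - 150930}{2051}} = \frac{1}{8176117 + \frac{- \frac{655}{2012} - 150930}{2051}} = \frac{1}{8176117 + \frac{1}{2051} \left(- \frac{303671815}{2012}\right)} = \frac{1}{8176117 - \frac{303671815}{4126612}} = \frac{1}{\frac{33739358853789}{4126612}} = \frac{4126612}{33739358853789}$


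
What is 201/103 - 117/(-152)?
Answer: 42603/15656 ≈ 2.7212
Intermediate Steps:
201/103 - 117/(-152) = 201*(1/103) - 117*(-1/152) = 201/103 + 117/152 = 42603/15656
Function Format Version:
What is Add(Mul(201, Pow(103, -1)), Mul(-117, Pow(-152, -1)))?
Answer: Rational(42603, 15656) ≈ 2.7212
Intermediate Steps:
Add(Mul(201, Pow(103, -1)), Mul(-117, Pow(-152, -1))) = Add(Mul(201, Rational(1, 103)), Mul(-117, Rational(-1, 152))) = Add(Rational(201, 103), Rational(117, 152)) = Rational(42603, 15656)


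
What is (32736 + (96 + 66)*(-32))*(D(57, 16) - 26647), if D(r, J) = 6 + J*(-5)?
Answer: -736216992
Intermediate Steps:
D(r, J) = 6 - 5*J
(32736 + (96 + 66)*(-32))*(D(57, 16) - 26647) = (32736 + (96 + 66)*(-32))*((6 - 5*16) - 26647) = (32736 + 162*(-32))*((6 - 80) - 26647) = (32736 - 5184)*(-74 - 26647) = 27552*(-26721) = -736216992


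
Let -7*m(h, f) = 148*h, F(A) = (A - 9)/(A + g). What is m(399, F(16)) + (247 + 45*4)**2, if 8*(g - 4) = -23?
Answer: 173893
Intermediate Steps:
g = 9/8 (g = 4 + (1/8)*(-23) = 4 - 23/8 = 9/8 ≈ 1.1250)
F(A) = (-9 + A)/(9/8 + A) (F(A) = (A - 9)/(A + 9/8) = (-9 + A)/(9/8 + A))
m(h, f) = -148*h/7
m(399, F(16)) + (247 + 45*4)**2 = -148/7*399 + (247 + 45*4)**2 = -8436 + (247 + 180)**2 = -8436 + 427**2 = -8436 + 182329 = 173893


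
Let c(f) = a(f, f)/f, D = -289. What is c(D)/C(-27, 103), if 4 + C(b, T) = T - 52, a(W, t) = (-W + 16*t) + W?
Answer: 16/47 ≈ 0.34043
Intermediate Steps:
a(W, t) = 16*t
C(b, T) = -56 + T (C(b, T) = -4 + (T - 52) = -4 + (-52 + T) = -56 + T)
c(f) = 16 (c(f) = (16*f)/f = 16)
c(D)/C(-27, 103) = 16/(-56 + 103) = 16/47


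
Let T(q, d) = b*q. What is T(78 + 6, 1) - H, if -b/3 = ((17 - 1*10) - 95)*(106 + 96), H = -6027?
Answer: 4485579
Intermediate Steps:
b = 53328 (b = -3*((17 - 1*10) - 95)*(106 + 96) = -3*((17 - 10) - 95)*202 = -3*(7 - 95)*202 = -(-264)*202 = -3*(-17776) = 53328)
T(q, d) = 53328*q
T(78 + 6, 1) - H = 53328*(78 + 6) - 1*(-6027) = 53328*84 + 6027 = 4479552 + 6027 = 4485579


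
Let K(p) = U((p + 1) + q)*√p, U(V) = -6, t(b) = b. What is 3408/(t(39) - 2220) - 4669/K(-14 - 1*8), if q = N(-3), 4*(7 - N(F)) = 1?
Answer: -1136/727 - 4669*I*√22/132 ≈ -1.5626 - 165.91*I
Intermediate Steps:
N(F) = 27/4 (N(F) = 7 - ¼*1 = 7 - ¼ = 27/4)
q = 27/4 ≈ 6.7500
K(p) = -6*√p
3408/(t(39) - 2220) - 4669/K(-14 - 1*8) = 3408/(39 - 2220) - 4669*(-1/(6*√(-14 - 1*8))) = 3408/(-2181) - 4669*(-1/(6*√(-14 - 8))) = 3408*(-1/2181) - 4669*I*√22/132 = -1136/727 - 4669*I*√22/132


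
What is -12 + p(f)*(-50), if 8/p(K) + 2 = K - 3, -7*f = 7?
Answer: 164/3 ≈ 54.667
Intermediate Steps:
f = -1 (f = -1/7*7 = -1)
p(K) = 8/(-5 + K) (p(K) = 8/(-2 + (K - 3)) = 8/(-2 + (-3 + K)) = 8/(-5 + K))
-12 + p(f)*(-50) = -12 + (8/(-5 - 1))*(-50) = -12 + (8/(-6))*(-50) = -12 + (8*(-1/6))*(-50) = -12 - 4/3*(-50) = -12 + 200/3 = 164/3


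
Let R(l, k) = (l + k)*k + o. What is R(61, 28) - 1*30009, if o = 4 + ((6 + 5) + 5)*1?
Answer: -27497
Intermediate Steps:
o = 20 (o = 4 + (11 + 5)*1 = 4 + 16*1 = 4 + 16 = 20)
R(l, k) = 20 + k*(k + l) (R(l, k) = (l + k)*k + 20 = (k + l)*k + 20 = k*(k + l) + 20 = 20 + k*(k + l))
R(61, 28) - 1*30009 = (20 + 28² + 28*61) - 1*30009 = (20 + 784 + 1708) - 30009 = 2512 - 30009 = -27497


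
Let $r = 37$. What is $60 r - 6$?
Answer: $2214$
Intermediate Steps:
$60 r - 6 = 60 \cdot 37 - 6 = 2220 - 6 = 2214$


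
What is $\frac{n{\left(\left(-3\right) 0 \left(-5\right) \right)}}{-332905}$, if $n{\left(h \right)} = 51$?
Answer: $- \frac{51}{332905} \approx -0.0001532$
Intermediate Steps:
$\frac{n{\left(\left(-3\right) 0 \left(-5\right) \right)}}{-332905} = \frac{51}{-332905} = 51 \left(- \frac{1}{332905}\right) = - \frac{51}{332905}$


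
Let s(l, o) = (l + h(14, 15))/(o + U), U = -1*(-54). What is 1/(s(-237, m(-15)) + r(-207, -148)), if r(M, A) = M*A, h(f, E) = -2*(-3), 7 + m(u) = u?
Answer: 32/980121 ≈ 3.2649e-5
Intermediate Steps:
m(u) = -7 + u
U = 54
h(f, E) = 6
s(l, o) = (6 + l)/(54 + o) (s(l, o) = (l + 6)/(o + 54) = (6 + l)/(54 + o))
r(M, A) = A*M
1/(s(-237, m(-15)) + r(-207, -148)) = 1/((6 - 237)/(54 + (-7 - 15)) - 148*(-207)) = 1/(-231/(54 - 22) + 30636) = 1/(-231/32 + 30636) = 1/(980121/32) = 32/980121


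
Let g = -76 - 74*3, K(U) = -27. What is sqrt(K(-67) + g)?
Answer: 5*I*sqrt(13) ≈ 18.028*I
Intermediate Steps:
g = -298 (g = -76 - 222 = -298)
sqrt(K(-67) + g) = sqrt(-27 - 298) = sqrt(-325) = 5*I*sqrt(13)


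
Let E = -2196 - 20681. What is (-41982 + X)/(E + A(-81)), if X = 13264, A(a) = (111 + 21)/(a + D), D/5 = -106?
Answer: 17546698/13977979 ≈ 1.2553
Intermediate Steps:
D = -530 (D = 5*(-106) = -530)
A(a) = 132/(-530 + a) (A(a) = (111 + 21)/(a - 530) = 132/(-530 + a))
E = -22877
(-41982 + X)/(E + A(-81)) = (-41982 + 13264)/(-22877 + 132/(-530 - 81)) = -28718/(-22877 + 132/(-611)) = -28718/(-22877 + 132*(-1/611)) = -28718/(-22877 - 132/611) = -28718/(-13977979/611) = -28718*(-611/13977979) = 17546698/13977979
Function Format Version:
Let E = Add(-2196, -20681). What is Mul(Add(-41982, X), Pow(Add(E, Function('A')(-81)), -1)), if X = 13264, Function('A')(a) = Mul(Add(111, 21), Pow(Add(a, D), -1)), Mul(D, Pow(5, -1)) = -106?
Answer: Rational(17546698, 13977979) ≈ 1.2553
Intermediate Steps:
D = -530 (D = Mul(5, -106) = -530)
Function('A')(a) = Mul(132, Pow(Add(-530, a), -1)) (Function('A')(a) = Mul(Add(111, 21), Pow(Add(a, -530), -1)) = Mul(132, Pow(Add(-530, a), -1)))
E = -22877
Mul(Add(-41982, X), Pow(Add(E, Function('A')(-81)), -1)) = Mul(Add(-41982, 13264), Pow(Add(-22877, Mul(132, Pow(Add(-530, -81), -1))), -1)) = Mul(-28718, Pow(Add(-22877, Mul(132, Pow(-611, -1))), -1)) = Mul(-28718, Pow(Add(-22877, Mul(132, Rational(-1, 611))), -1)) = Mul(-28718, Pow(Add(-22877, Rational(-132, 611)), -1)) = Mul(-28718, Pow(Rational(-13977979, 611), -1)) = Mul(-28718, Rational(-611, 13977979)) = Rational(17546698, 13977979)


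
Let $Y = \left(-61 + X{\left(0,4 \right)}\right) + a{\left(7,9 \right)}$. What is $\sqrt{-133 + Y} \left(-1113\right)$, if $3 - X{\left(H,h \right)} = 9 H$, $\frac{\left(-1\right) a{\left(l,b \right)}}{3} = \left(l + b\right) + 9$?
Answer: $- 1113 i \sqrt{266} \approx - 18152.0 i$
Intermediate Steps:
$a{\left(l,b \right)} = -27 - 3 b - 3 l$ ($a{\left(l,b \right)} = - 3 \left(\left(l + b\right) + 9\right) = - 3 \left(\left(b + l\right) + 9\right) = - 3 \left(9 + b + l\right) = -27 - 3 b - 3 l$)
$X{\left(H,h \right)} = 3 - 9 H$
$Y = -133$ ($Y = \left(-61 + \left(3 - 0\right)\right) - 75 = \left(-61 + \left(3 + 0\right)\right) - 75 = \left(-61 + 3\right) - 75 = -58 - 75 = -133$)
$\sqrt{-133 + Y} \left(-1113\right) = \sqrt{-133 - 133} \left(-1113\right) = \sqrt{-266} \left(-1113\right) = i \sqrt{266} \left(-1113\right) = - 1113 i \sqrt{266}$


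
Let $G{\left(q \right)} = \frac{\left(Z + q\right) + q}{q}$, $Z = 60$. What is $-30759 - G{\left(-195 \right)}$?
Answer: $- \frac{399889}{13} \approx -30761.0$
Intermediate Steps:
$G{\left(q \right)} = \frac{60 + 2 q}{q}$ ($G{\left(q \right)} = \frac{\left(60 + q\right) + q}{q} = \frac{60 + 2 q}{q}$)
$-30759 - G{\left(-195 \right)} = -30759 - \left(2 + \frac{60}{-195}\right) = -30759 - \left(2 + 60 \left(- \frac{1}{195}\right)\right) = -30759 - \left(2 - \frac{4}{13}\right) = -30759 - \frac{22}{13} = - \frac{399889}{13}$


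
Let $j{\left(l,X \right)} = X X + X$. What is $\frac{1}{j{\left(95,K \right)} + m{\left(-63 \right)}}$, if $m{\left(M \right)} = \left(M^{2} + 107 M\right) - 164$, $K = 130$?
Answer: $\frac{1}{14094} \approx 7.0952 \cdot 10^{-5}$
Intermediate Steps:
$j{\left(l,X \right)} = X + X^{2}$ ($j{\left(l,X \right)} = X^{2} + X = X + X^{2}$)
$m{\left(M \right)} = -164 + M^{2} + 107 M$
$\frac{1}{j{\left(95,K \right)} + m{\left(-63 \right)}} = \frac{1}{130 \left(1 + 130\right) + \left(-164 + \left(-63\right)^{2} + 107 \left(-63\right)\right)} = \frac{1}{130 \cdot 131 - 2936} = \frac{1}{17030 - 2936} = \frac{1}{14094}$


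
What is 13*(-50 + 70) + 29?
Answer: 289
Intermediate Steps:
13*(-50 + 70) + 29 = 13*20 + 29 = 260 + 29 = 289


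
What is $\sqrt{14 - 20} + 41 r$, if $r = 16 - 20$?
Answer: $-164 + i \sqrt{6} \approx -164.0 + 2.4495 i$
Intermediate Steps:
$r = -4$ ($r = 16 - 20 = -4$)
$\sqrt{14 - 20} + 41 r = \sqrt{14 - 20} + 41 \left(-4\right) = \sqrt{-6} - 164 = i \sqrt{6} - 164 = -164 + i \sqrt{6}$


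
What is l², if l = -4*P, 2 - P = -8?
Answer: 1600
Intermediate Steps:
P = 10 (P = 2 - 1*(-8) = 2 + 8 = 10)
l = -40 (l = -4*10 = -40)
l² = (-40)² = 1600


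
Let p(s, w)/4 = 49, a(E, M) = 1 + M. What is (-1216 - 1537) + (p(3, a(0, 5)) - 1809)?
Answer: -4366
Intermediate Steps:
p(s, w) = 196 (p(s, w) = 4*49 = 196)
(-1216 - 1537) + (p(3, a(0, 5)) - 1809) = (-1216 - 1537) + (196 - 1809) = -2753 - 1613 = -4366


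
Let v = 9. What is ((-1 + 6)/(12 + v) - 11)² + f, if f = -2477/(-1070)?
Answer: 55743677/471870 ≈ 118.13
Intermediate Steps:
f = 2477/1070 (f = -2477*(-1/1070) = 2477/1070 ≈ 2.3150)
((-1 + 6)/(12 + v) - 11)² + f = ((-1 + 6)/(12 + 9) - 11)² + 2477/1070 = (5/21 - 11)² + 2477/1070 = (-226/21)² + 2477/1070 = 51076/441 + 2477/1070 = 55743677/471870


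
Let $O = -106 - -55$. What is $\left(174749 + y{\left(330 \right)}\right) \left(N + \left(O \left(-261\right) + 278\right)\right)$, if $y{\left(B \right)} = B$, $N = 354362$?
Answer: $64420493129$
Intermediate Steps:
$O = -51$ ($O = -106 + 55 = -51$)
$\left(174749 + y{\left(330 \right)}\right) \left(N + \left(O \left(-261\right) + 278\right)\right) = \left(174749 + 330\right) \left(354362 + \left(\left(-51\right) \left(-261\right) + 278\right)\right) = 175079 \left(354362 + \left(13311 + 278\right)\right) = 175079 \left(354362 + 13589\right) = 175079 \cdot 367951 = 64420493129$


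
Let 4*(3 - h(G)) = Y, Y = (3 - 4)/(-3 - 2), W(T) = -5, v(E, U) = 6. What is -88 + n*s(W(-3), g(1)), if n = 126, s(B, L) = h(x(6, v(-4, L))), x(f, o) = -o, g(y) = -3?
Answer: 2837/10 ≈ 283.70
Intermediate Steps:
Y = ⅕ (Y = -1/(-5) = -1*(-⅕) = ⅕ ≈ 0.20000)
h(G) = 59/20 (h(G) = 3 - ¼*⅕ = 3 - 1/20 = 59/20)
s(B, L) = 59/20
-88 + n*s(W(-3), g(1)) = -88 + 126*(59/20) = -88 + 3717/10 = 2837/10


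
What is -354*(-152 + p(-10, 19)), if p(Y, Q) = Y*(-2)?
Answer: 46728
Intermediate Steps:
p(Y, Q) = -2*Y
-354*(-152 + p(-10, 19)) = -354*(-152 - 2*(-10)) = -354*(-152 + 20) = -354*(-132) = 46728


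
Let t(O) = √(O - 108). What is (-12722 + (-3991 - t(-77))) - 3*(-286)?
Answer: -15855 - I*√185 ≈ -15855.0 - 13.601*I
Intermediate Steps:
t(O) = √(-108 + O)
(-12722 + (-3991 - t(-77))) - 3*(-286) = (-12722 + (-3991 - √(-108 - 77))) - 3*(-286) = (-12722 + (-3991 - √(-185))) + 858 = (-12722 + (-3991 - I*√185)) + 858 = (-16713 - I*√185) + 858 = -15855 - I*√185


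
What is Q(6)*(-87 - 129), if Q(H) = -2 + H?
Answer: -864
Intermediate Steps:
Q(6)*(-87 - 129) = (-2 + 6)*(-87 - 129) = 4*(-216) = -864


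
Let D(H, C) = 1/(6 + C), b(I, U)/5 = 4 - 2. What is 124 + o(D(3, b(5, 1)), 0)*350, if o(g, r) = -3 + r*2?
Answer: -926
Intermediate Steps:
b(I, U) = 10 (b(I, U) = 5*(4 - 2) = 5*2 = 10)
o(g, r) = -3 + 2*r
124 + o(D(3, b(5, 1)), 0)*350 = 124 + (-3 + 2*0)*350 = 124 + (-3 + 0)*350 = 124 - 3*350 = 124 - 1050 = -926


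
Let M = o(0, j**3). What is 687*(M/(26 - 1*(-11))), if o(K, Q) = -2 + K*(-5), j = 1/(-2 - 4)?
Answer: -1374/37 ≈ -37.135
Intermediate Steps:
j = -1/6 (j = 1/(-6) = -1/6 ≈ -0.16667)
o(K, Q) = -2 - 5*K
M = -2 (M = -2 - 5*0 = -2 + 0 = -2)
687*(M/(26 - 1*(-11))) = 687*(-2/(26 - 1*(-11))) = 687*(-2/(26 + 11)) = 687*(-2/37) = -1374/37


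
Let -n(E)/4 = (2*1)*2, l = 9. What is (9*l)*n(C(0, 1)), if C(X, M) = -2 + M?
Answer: -1296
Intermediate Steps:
n(E) = -16 (n(E) = -4*2*1*2 = -8*2 = -4*4 = -16)
(9*l)*n(C(0, 1)) = (9*9)*(-16) = 81*(-16) = -1296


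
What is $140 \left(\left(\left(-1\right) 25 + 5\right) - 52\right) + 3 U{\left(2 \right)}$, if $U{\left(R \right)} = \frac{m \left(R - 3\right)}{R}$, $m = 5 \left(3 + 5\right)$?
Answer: $-10140$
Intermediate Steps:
$m = 40$ ($m = 5 \cdot 8 = 40$)
$U{\left(R \right)} = \frac{-120 + 40 R}{R}$ ($U{\left(R \right)} = \frac{40 \left(R - 3\right)}{R} = \frac{40 \left(-3 + R\right)}{R} = \frac{-120 + 40 R}{R}$)
$140 \left(\left(\left(-1\right) 25 + 5\right) - 52\right) + 3 U{\left(2 \right)} = 140 \left(\left(\left(-1\right) 25 + 5\right) - 52\right) + 3 \left(40 - \frac{120}{2}\right) = 140 \left(\left(-25 + 5\right) - 52\right) + 3 \left(40 - 60\right) = 140 \left(-20 - 52\right) + 3 \left(40 - 60\right) = 140 \left(-72\right) + 3 \left(-20\right) = -10080 - 60 = -10140$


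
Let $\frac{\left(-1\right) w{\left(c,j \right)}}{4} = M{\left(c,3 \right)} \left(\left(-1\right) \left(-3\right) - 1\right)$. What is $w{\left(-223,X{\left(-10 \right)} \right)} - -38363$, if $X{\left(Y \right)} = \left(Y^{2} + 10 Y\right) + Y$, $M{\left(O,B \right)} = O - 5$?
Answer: $40187$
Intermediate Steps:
$M{\left(O,B \right)} = -5 + O$
$X{\left(Y \right)} = Y^{2} + 11 Y$
$w{\left(c,j \right)} = 40 - 8 c$ ($w{\left(c,j \right)} = - 4 \left(-5 + c\right) \left(\left(-1\right) \left(-3\right) - 1\right) = - 4 \left(-5 + c\right) \left(3 - 1\right) = - 4 \left(-5 + c\right) 2 = - 4 \left(-10 + 2 c\right) = 40 - 8 c$)
$w{\left(-223,X{\left(-10 \right)} \right)} - -38363 = \left(40 - -1784\right) - -38363 = \left(40 + 1784\right) + 38363 = 1824 + 38363 = 40187$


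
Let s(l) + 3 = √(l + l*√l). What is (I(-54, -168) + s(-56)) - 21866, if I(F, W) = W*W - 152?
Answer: 6203 + 2*√(-14 - 28*I*√14) ≈ 6216.5 - 15.472*I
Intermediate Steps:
I(F, W) = -152 + W² (I(F, W) = W² - 152 = -152 + W²)
s(l) = -3 + √(l + l^(3/2)) (s(l) = -3 + √(l + l*√l) = -3 + √(l + l^(3/2)))
(I(-54, -168) + s(-56)) - 21866 = ((-152 + (-168)²) + (-3 + √(-56 + (-56)^(3/2)))) - 21866 = ((-152 + 28224) + (-3 + √(-56 - 112*I*√14))) - 21866 = (28072 + (-3 + √(-56 - 112*I*√14))) - 21866 = (28069 + √(-56 - 112*I*√14)) - 21866 = 6203 + √(-56 - 112*I*√14)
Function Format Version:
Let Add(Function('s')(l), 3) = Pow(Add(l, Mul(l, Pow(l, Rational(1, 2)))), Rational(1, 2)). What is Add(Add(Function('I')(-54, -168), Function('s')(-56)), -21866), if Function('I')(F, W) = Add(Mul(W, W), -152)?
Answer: Add(6203, Mul(2, Pow(Add(-14, Mul(-28, I, Pow(14, Rational(1, 2)))), Rational(1, 2)))) ≈ Add(6216.5, Mul(-15.472, I))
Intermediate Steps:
Function('I')(F, W) = Add(-152, Pow(W, 2)) (Function('I')(F, W) = Add(Pow(W, 2), -152) = Add(-152, Pow(W, 2)))
Function('s')(l) = Add(-3, Pow(Add(l, Pow(l, Rational(3, 2))), Rational(1, 2))) (Function('s')(l) = Add(-3, Pow(Add(l, Mul(l, Pow(l, Rational(1, 2)))), Rational(1, 2))) = Add(-3, Pow(Add(l, Pow(l, Rational(3, 2))), Rational(1, 2))))
Add(Add(Function('I')(-54, -168), Function('s')(-56)), -21866) = Add(Add(Add(-152, Pow(-168, 2)), Add(-3, Pow(Add(-56, Pow(-56, Rational(3, 2))), Rational(1, 2)))), -21866) = Add(Add(Add(-152, 28224), Add(-3, Pow(Add(-56, Mul(-112, I, Pow(14, Rational(1, 2)))), Rational(1, 2)))), -21866) = Add(Add(28072, Add(-3, Pow(Add(-56, Mul(-112, I, Pow(14, Rational(1, 2)))), Rational(1, 2)))), -21866) = Add(Add(28069, Pow(Add(-56, Mul(-112, I, Pow(14, Rational(1, 2)))), Rational(1, 2))), -21866) = Add(6203, Pow(Add(-56, Mul(-112, I, Pow(14, Rational(1, 2)))), Rational(1, 2)))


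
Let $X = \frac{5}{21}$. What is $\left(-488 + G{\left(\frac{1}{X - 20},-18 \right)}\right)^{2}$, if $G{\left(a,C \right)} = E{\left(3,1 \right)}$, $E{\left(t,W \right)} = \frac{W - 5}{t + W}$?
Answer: $239121$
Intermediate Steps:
$X = \frac{5}{21}$ ($X = 5 \cdot \frac{1}{21} = \frac{5}{21} \approx 0.2381$)
$E{\left(t,W \right)} = \frac{-5 + W}{W + t}$
$G{\left(a,C \right)} = -1$ ($G{\left(a,C \right)} = \frac{-5 + 1}{1 + 3} = \frac{1}{4} \left(-4\right) = -1$)
$\left(-488 + G{\left(\frac{1}{X - 20},-18 \right)}\right)^{2} = \left(-488 - 1\right)^{2} = \left(-489\right)^{2} = 239121$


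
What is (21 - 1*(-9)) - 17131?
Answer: -17101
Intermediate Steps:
(21 - 1*(-9)) - 17131 = (21 + 9) - 17131 = 30 - 17131 = -17101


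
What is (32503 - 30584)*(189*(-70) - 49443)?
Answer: -120269487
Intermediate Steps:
(32503 - 30584)*(189*(-70) - 49443) = 1919*(-13230 - 49443) = 1919*(-62673) = -120269487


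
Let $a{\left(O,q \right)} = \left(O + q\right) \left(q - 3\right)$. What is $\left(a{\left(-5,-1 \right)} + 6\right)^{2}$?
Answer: $900$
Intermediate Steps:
$a{\left(O,q \right)} = \left(-3 + q\right) \left(O + q\right)$ ($a{\left(O,q \right)} = \left(O + q\right) \left(-3 + q\right) = \left(-3 + q\right) \left(O + q\right)$)
$\left(a{\left(-5,-1 \right)} + 6\right)^{2} = \left(\left(\left(-1\right)^{2} - -15 - -3 - -5\right) + 6\right)^{2} = \left(\left(1 + 15 + 3 + 5\right) + 6\right)^{2} = \left(24 + 6\right)^{2} = 30^{2} = 900$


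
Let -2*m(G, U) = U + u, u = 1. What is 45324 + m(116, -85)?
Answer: 45366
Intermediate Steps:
m(G, U) = -½ - U/2 (m(G, U) = -(U + 1)/2 = -(1 + U)/2 = -½ - U/2)
45324 + m(116, -85) = 45324 + (-½ - ½*(-85)) = 45324 + (-½ + 85/2) = 45324 + 42 = 45366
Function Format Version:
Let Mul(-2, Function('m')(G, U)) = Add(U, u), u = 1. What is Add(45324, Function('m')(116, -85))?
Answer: 45366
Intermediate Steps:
Function('m')(G, U) = Add(Rational(-1, 2), Mul(Rational(-1, 2), U)) (Function('m')(G, U) = Mul(Rational(-1, 2), Add(U, 1)) = Mul(Rational(-1, 2), Add(1, U)) = Add(Rational(-1, 2), Mul(Rational(-1, 2), U)))
Add(45324, Function('m')(116, -85)) = Add(45324, Add(Rational(-1, 2), Mul(Rational(-1, 2), -85))) = Add(45324, Add(Rational(-1, 2), Rational(85, 2))) = Add(45324, 42) = 45366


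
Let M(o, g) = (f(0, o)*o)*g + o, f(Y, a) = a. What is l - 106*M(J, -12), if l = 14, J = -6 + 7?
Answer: 1180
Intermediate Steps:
J = 1
M(o, g) = o + g*o² (M(o, g) = (o*o)*g + o = o²*g + o = g*o² + o = o + g*o²)
l - 106*M(J, -12) = 14 - 106*(1 - 12*1) = 14 - 106*(1 - 12) = 14 - 106*(-11) = 14 + 1166 = 1180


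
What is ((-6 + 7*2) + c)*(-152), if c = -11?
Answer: 456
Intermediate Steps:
((-6 + 7*2) + c)*(-152) = ((-6 + 7*2) - 11)*(-152) = ((-6 + 14) - 11)*(-152) = (8 - 11)*(-152) = -3*(-152) = 456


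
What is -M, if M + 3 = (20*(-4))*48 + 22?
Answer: 3821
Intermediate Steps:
M = -3821 (M = -3 + ((20*(-4))*48 + 22) = -3 + (-80*48 + 22) = -3 + (-3840 + 22) = -3 - 3818 = -3821)
-M = -1*(-3821) = 3821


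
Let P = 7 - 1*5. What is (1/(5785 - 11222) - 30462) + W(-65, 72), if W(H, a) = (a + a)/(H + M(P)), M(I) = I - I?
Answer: -10766206103/353405 ≈ -30464.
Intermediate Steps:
P = 2 (P = 7 - 5 = 2)
M(I) = 0
W(H, a) = 2*a/H (W(H, a) = (a + a)/(H + 0) = (2*a)/H = 2*a/H)
(1/(5785 - 11222) - 30462) + W(-65, 72) = (1/(5785 - 11222) - 30462) + 2*72/(-65) = (1/(-5437) - 30462) + 2*72*(-1/65) = (-1/5437 - 30462) - 144/65 = -165621895/5437 - 144/65 = -10766206103/353405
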